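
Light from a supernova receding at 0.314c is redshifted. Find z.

β = 0.314
(1+β)/(1-β) = 1.314/0.686 = 1.915
√(1.915) = 1.384
z = 1.384 - 1 = 0.3840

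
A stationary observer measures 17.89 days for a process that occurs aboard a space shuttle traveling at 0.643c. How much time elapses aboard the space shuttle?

Dilated time Δt = 17.89 days
γ = 1/√(1 - 0.643²) = 1.306
Δt₀ = Δt/γ = 17.89/1.306 = 13.70 days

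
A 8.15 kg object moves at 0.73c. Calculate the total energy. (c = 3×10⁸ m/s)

γ = 1/√(1 - 0.73²) = 1.463
mc² = 8.15 × (3×10⁸)² = 7.335×10¹⁷ J
E = γmc² = 1.463 × 7.335×10¹⁷ = 1.073×10¹⁸ J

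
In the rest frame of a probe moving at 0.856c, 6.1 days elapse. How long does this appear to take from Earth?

Proper time Δt₀ = 6.1 days
γ = 1/√(1 - 0.856²) = 1.934
Δt = γΔt₀ = 1.934 × 6.1 = 11.80 days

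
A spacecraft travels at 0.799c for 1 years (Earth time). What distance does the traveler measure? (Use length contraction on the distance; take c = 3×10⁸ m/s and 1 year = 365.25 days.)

Earth distance: d = v × t = 0.799c × 1 yr = 7.5644×10¹⁵ m
γ = 1.6630
d' = d/γ = 7.5644×10¹⁵/1.6630 = 4.549×10¹⁵ m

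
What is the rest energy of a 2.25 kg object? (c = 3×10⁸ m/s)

c² = (3×10⁸)² = 9.000×10¹⁶ m²/s²
E₀ = mc² = 2.25 × 9.000×10¹⁶ = 2.025×10¹⁷ J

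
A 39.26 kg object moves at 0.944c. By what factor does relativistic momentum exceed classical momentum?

p_rel = γmv, p_class = mv
Ratio = γ = 1/√(1 - 0.944²) = 3.031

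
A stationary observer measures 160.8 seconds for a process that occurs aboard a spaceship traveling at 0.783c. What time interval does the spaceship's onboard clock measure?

Dilated time Δt = 160.8 seconds
γ = 1/√(1 - 0.783²) = 1.608
Δt₀ = Δt/γ = 160.8/1.608 = 100.0 seconds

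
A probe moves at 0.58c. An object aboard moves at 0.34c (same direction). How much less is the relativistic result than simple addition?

Classical: u' + v = 0.34 + 0.58 = 0.92c
Relativistic: u = (0.34 + 0.58)/(1 + 0.1972) = 0.92/1.1972 = 0.7685c
Difference: 0.92 - 0.7685 = 0.1515c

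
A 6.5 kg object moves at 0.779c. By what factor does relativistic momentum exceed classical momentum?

p_rel = γmv, p_class = mv
Ratio = γ = 1/√(1 - 0.779²) = 1.595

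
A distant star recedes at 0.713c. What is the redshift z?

β = 0.713
(1+β)/(1-β) = 1.713/0.287 = 5.969
√(5.969) = 2.443
z = 2.443 - 1 = 1.443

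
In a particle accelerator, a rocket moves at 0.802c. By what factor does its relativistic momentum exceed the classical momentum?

p_rel = γmv, p_class = mv
Ratio = γ = 1/√(1 - 0.802²)
= 1/√(0.356796) = 1.674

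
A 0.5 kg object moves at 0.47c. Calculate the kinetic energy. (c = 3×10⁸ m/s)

γ = 1/√(1 - 0.47²) = 1.13293
γ - 1 = 0.13293
KE = (γ-1)mc² = 0.13293 × 0.5 × (3×10⁸)² = 5.982×10¹⁵ J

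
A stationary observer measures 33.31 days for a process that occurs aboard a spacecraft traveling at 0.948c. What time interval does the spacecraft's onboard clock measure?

Dilated time Δt = 33.31 days
γ = 1/√(1 - 0.948²) = 3.142
Δt₀ = Δt/γ = 33.31/3.142 = 10.60 days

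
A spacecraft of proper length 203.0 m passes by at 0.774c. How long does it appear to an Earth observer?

Proper length L₀ = 203.0 m
γ = 1/√(1 - 0.774²) = 1.5793
L = L₀/γ = 203.0/1.5793 = 128.5 m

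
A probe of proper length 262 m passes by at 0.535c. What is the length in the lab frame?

Proper length L₀ = 262 m
γ = 1/√(1 - 0.535²) = 1.1836
L = L₀/γ = 262/1.1836 = 221.4 m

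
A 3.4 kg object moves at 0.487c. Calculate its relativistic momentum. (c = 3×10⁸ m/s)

γ = 1/√(1 - 0.487²) = 1.1449
v = 0.487 × 3×10⁸ = 1.461×10⁸ m/s
p = γmv = 1.1449 × 3.4 × 1.461×10⁸ = 5.687×10⁸ kg·m/s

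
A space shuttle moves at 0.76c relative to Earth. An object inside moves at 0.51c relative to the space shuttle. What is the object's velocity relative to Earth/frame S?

u = (u' + v)/(1 + u'v/c²)
Numerator: 0.51 + 0.76 = 1.27
Denominator: 1 + 0.3876 = 1.3876
u = 1.27/1.3876 = 0.9152c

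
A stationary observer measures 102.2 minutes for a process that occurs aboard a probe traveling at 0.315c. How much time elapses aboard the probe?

Dilated time Δt = 102.2 minutes
γ = 1/√(1 - 0.315²) = 1.0536
Δt₀ = Δt/γ = 102.2/1.0536 = 97.00 minutes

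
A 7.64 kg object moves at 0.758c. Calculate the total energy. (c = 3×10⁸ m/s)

γ = 1/√(1 - 0.758²) = 1.533
mc² = 7.64 × (3×10⁸)² = 6.876×10¹⁷ J
E = γmc² = 1.533 × 6.876×10¹⁷ = 1.054×10¹⁸ J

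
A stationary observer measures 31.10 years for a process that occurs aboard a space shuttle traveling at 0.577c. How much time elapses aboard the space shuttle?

Dilated time Δt = 31.10 years
γ = 1/√(1 - 0.577²) = 1.2244
Δt₀ = Δt/γ = 31.10/1.2244 = 25.40 years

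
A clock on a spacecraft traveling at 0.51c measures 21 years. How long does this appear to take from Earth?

Proper time Δt₀ = 21 years
γ = 1/√(1 - 0.51²) = 1.1626
Δt = γΔt₀ = 1.1626 × 21 = 24.41 years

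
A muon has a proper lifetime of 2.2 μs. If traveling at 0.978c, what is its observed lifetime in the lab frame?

Proper lifetime τ₀ = 2.2 μs
γ = 1/√(1 - 0.978²) = 4.794
τ = γτ₀ = 4.794 × 2.2 μs = 10.55 μs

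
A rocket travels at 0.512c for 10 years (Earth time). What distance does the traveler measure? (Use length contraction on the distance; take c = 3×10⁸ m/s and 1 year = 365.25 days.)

Earth distance: d = v × t = 0.512c × 10 yr = 4.847×10¹⁶ m
γ = 1.164
d' = d/γ = 4.847×10¹⁶/1.164 = 4.164×10¹⁶ m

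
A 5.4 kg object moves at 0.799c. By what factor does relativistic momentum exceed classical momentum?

p_rel = γmv, p_class = mv
Ratio = γ = 1/√(1 - 0.799²) = 1.663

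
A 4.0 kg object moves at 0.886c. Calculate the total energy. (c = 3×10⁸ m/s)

γ = 1/√(1 - 0.886²) = 2.1566
mc² = 4.0 × (3×10⁸)² = 3.600×10¹⁷ J
E = γmc² = 2.1566 × 3.600×10¹⁷ = 7.764×10¹⁷ J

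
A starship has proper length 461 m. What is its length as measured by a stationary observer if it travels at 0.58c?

Proper length L₀ = 461 m
γ = 1/√(1 - 0.58²) = 1.2276
L = L₀/γ = 461/1.2276 = 375.5 m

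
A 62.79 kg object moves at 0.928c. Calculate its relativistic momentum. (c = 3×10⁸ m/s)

γ = 1/√(1 - 0.928²) = 2.684
v = 0.928 × 3×10⁸ = 2.784×10⁸ m/s
p = γmv = 2.684 × 62.79 × 2.784×10⁸ = 4.692×10¹⁰ kg·m/s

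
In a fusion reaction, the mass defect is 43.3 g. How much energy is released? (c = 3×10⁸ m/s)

Convert mass defect: Δm = 43.3 g = 0.0433 kg
E = Δm·c² = 0.0433 × (3×10⁸)²
= 0.0433 × 9×10¹⁶ = 3.897×10¹⁵ J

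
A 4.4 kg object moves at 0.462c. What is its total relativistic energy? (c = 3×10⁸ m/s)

γ = 1/√(1 - 0.462²) = 1.1275
mc² = 4.4 × (3×10⁸)² = 3.960×10¹⁷ J
E = γmc² = 1.1275 × 3.960×10¹⁷ = 4.465×10¹⁷ J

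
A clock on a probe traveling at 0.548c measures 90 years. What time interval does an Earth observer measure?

Proper time Δt₀ = 90 years
γ = 1/√(1 - 0.548²) = 1.195
Δt = γΔt₀ = 1.195 × 90 = 107.6 years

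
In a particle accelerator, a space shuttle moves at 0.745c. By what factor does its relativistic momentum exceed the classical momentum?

p_rel = γmv, p_class = mv
Ratio = γ = 1/√(1 - 0.745²)
= 1/√(0.444975) = 1.499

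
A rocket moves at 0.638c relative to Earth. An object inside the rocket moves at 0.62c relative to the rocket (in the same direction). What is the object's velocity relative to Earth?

u = (u' + v)/(1 + u'v/c²)
Numerator: 0.62 + 0.638 = 1.258
Denominator: 1 + 0.39556 = 1.39556
u = 1.258/1.39556 = 0.9014c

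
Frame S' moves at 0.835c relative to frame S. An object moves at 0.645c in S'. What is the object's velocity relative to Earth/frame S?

u = (u' + v)/(1 + u'v/c²)
Numerator: 0.645 + 0.835 = 1.48
Denominator: 1 + 0.538575 = 1.538575
u = 1.48/1.538575 = 0.9619c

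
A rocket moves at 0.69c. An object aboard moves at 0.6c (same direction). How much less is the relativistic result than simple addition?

Classical: u' + v = 0.6 + 0.69 = 1.29c
Relativistic: u = (0.6 + 0.69)/(1 + 0.414) = 1.29/1.414 = 0.9123c
Difference: 1.29 - 0.9123 = 0.3777c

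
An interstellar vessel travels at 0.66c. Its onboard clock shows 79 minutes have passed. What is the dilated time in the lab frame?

Proper time Δt₀ = 79 minutes
γ = 1/√(1 - 0.66²) = 1.3311
Δt = γΔt₀ = 1.3311 × 79 = 105.2 minutes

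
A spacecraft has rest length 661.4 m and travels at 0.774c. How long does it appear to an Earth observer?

Proper length L₀ = 661.4 m
γ = 1/√(1 - 0.774²) = 1.5793
L = L₀/γ = 661.4/1.5793 = 418.8 m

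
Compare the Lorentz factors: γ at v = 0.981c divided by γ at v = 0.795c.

γ₁ = 1/√(1 - 0.981²) = 5.1544
γ₂ = 1/√(1 - 0.795²) = 1.6485
γ₁/γ₂ = 5.1544/1.6485 = 3.127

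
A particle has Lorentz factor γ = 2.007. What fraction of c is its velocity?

From γ = 1/√(1 - v²/c²):
1/γ² = 1/2.007² = 0.2483
v²/c² = 1 - 0.2483 = 0.7517
v/c = √(0.7517) = 0.8670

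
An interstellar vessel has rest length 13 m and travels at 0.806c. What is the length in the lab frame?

Proper length L₀ = 13 m
γ = 1/√(1 - 0.806²) = 1.6894
L = L₀/γ = 13/1.6894 = 7.695 m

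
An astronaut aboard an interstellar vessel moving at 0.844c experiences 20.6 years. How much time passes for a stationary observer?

Proper time Δt₀ = 20.6 years
γ = 1/√(1 - 0.844²) = 1.8645
Δt = γΔt₀ = 1.8645 × 20.6 = 38.41 years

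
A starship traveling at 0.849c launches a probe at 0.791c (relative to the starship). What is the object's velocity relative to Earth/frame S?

u = (u' + v)/(1 + u'v/c²)
Numerator: 0.791 + 0.849 = 1.64
Denominator: 1 + 0.671559 = 1.671559
u = 1.64/1.671559 = 0.9811c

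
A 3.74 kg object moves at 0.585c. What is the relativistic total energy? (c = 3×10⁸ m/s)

γ = 1/√(1 - 0.585²) = 1.233
mc² = 3.74 × (3×10⁸)² = 3.366×10¹⁷ J
E = γmc² = 1.233 × 3.366×10¹⁷ = 4.150×10¹⁷ J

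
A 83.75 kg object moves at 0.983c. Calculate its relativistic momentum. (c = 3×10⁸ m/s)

γ = 1/√(1 - 0.983²) = 5.446
v = 0.983 × 3×10⁸ = 2.949×10⁸ m/s
p = γmv = 5.446 × 83.75 × 2.949×10⁸ = 1.345×10¹¹ kg·m/s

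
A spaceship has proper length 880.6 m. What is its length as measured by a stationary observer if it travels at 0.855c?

Proper length L₀ = 880.6 m
γ = 1/√(1 - 0.855²) = 1.928
L = L₀/γ = 880.6/1.928 = 456.7 m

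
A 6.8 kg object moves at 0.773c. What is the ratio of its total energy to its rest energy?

E = γmc², E₀ = mc²
E/E₀ = γ = 1/√(1 - 0.773²) = 1.576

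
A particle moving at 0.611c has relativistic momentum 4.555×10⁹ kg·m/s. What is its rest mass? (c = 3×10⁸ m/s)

γ = 1/√(1 - 0.611²) = 1.2632
v = 0.611 × 3×10⁸ = 1.833×10⁸ m/s
m = p/(γv) = 4.555×10⁹/(1.2632 × 1.833×10⁸) = 19.67 kg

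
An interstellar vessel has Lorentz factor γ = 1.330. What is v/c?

From γ = 1/√(1 - v²/c²):
1/γ² = 1/1.330² = 0.5653
v²/c² = 1 - 0.5653 = 0.4347
v/c = √(0.4347) = 0.6593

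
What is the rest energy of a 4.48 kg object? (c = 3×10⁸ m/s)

c² = (3×10⁸)² = 9.000×10¹⁶ m²/s²
E₀ = mc² = 4.48 × 9.000×10¹⁶ = 4.032×10¹⁷ J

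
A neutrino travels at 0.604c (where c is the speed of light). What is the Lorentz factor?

v/c = 0.604, so (v/c)² = 0.364816
1 - (v/c)² = 0.635184
γ = 1/√(0.635184) = 1.255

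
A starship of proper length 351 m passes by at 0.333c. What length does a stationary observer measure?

Proper length L₀ = 351 m
γ = 1/√(1 - 0.333²) = 1.0605
L = L₀/γ = 351/1.0605 = 331.0 m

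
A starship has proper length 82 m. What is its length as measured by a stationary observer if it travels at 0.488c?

Proper length L₀ = 82 m
γ = 1/√(1 - 0.488²) = 1.1457
L = L₀/γ = 82/1.1457 = 71.57 m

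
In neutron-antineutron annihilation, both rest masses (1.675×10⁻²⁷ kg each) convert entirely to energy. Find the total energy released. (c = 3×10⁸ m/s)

Both particles have the same rest mass, so total mass = 2m
E = 2m·c² = 2 × 1.675×10⁻²⁷ × (3×10⁸)²
= 2 × 1.675×10⁻²⁷ × 9×10¹⁶
= 3.015×10⁻¹⁰ J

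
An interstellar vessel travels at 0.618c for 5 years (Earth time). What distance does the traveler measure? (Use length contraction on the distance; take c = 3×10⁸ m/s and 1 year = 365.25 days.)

Earth distance: d = v × t = 0.618c × 5 yr = 2.925×10¹⁶ m
γ = 1.272
d' = d/γ = 2.925×10¹⁶/1.272 = 2.300×10¹⁶ m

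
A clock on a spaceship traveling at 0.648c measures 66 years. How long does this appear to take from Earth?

Proper time Δt₀ = 66 years
γ = 1/√(1 - 0.648²) = 1.313
Δt = γΔt₀ = 1.313 × 66 = 86.66 years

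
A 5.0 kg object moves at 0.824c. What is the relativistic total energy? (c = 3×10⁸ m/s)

γ = 1/√(1 - 0.824²) = 1.7649
mc² = 5.0 × (3×10⁸)² = 4.500×10¹⁷ J
E = γmc² = 1.7649 × 4.500×10¹⁷ = 7.942×10¹⁷ J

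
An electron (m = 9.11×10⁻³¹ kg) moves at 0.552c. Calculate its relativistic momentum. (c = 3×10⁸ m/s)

γ = 1/√(1 - 0.552²) = 1.199
v = 0.552 × 3×10⁸ = 1.656×10⁸ m/s
p = γmv = 1.199 × 9.11×10⁻³¹ × 1.656×10⁸ = 1.809×10⁻²² kg·m/s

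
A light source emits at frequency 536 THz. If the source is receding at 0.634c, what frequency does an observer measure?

β = v/c = 0.634
(1-β)/(1+β) = 0.366/1.634 = 0.2240
Doppler factor = √(0.2240) = 0.4733
f_obs = 536 × 0.4733 = 253.7 THz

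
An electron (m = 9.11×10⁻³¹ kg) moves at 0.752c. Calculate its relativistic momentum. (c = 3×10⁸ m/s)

γ = 1/√(1 - 0.752²) = 1.517
v = 0.752 × 3×10⁸ = 2.256×10⁸ m/s
p = γmv = 1.517 × 9.11×10⁻³¹ × 2.256×10⁸ = 3.118×10⁻²² kg·m/s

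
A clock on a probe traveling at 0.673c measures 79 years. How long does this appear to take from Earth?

Proper time Δt₀ = 79 years
γ = 1/√(1 - 0.673²) = 1.352
Δt = γΔt₀ = 1.352 × 79 = 106.8 years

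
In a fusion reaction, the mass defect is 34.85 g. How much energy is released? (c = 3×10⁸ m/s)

Convert mass defect: Δm = 34.85 g = 0.03485 kg
E = Δm·c² = 0.03485 × (3×10⁸)²
= 0.03485 × 9×10¹⁶ = 3.137×10¹⁵ J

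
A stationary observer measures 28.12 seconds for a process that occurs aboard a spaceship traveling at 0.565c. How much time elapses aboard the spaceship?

Dilated time Δt = 28.12 seconds
γ = 1/√(1 - 0.565²) = 1.212
Δt₀ = Δt/γ = 28.12/1.212 = 23.20 seconds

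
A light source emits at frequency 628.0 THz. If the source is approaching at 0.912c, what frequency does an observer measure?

β = v/c = 0.912
(1+β)/(1-β) = 1.912/0.088 = 21.727
Doppler factor = √(21.727) = 4.661
f_obs = 628.0 × 4.661 = 2927 THz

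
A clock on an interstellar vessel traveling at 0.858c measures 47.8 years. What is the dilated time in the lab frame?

Proper time Δt₀ = 47.8 years
γ = 1/√(1 - 0.858²) = 1.9469
Δt = γΔt₀ = 1.9469 × 47.8 = 93.06 years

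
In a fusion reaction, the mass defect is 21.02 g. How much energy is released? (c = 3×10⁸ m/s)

Convert mass defect: Δm = 21.02 g = 0.02102 kg
E = Δm·c² = 0.02102 × (3×10⁸)²
= 0.02102 × 9×10¹⁶ = 1.892×10¹⁵ J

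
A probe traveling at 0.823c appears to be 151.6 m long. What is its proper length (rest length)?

Contracted length L = 151.6 m
γ = 1/√(1 - 0.823²) = 1.7604
L₀ = γL = 1.7604 × 151.6 = 266.9 m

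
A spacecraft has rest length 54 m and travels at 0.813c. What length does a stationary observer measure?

Proper length L₀ = 54 m
γ = 1/√(1 - 0.813²) = 1.7174
L = L₀/γ = 54/1.7174 = 31.44 m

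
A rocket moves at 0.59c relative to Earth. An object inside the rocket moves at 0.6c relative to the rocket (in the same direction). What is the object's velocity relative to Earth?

u = (u' + v)/(1 + u'v/c²)
Numerator: 0.6 + 0.59 = 1.19
Denominator: 1 + 0.354 = 1.354
u = 1.19/1.354 = 0.8789c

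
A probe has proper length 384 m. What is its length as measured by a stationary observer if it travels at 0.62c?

Proper length L₀ = 384 m
γ = 1/√(1 - 0.62²) = 1.2745
L = L₀/γ = 384/1.2745 = 301.3 m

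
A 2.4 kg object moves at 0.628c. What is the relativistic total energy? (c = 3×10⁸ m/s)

γ = 1/√(1 - 0.628²) = 1.285
mc² = 2.4 × (3×10⁸)² = 2.160×10¹⁷ J
E = γmc² = 1.285 × 2.160×10¹⁷ = 2.776×10¹⁷ J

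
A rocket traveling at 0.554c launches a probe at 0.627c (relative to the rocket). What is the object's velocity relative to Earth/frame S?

u = (u' + v)/(1 + u'v/c²)
Numerator: 0.627 + 0.554 = 1.181
Denominator: 1 + 0.347358 = 1.347358
u = 1.181/1.347358 = 0.8765c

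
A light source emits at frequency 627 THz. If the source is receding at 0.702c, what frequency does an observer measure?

β = v/c = 0.702
(1-β)/(1+β) = 0.298/1.702 = 0.17509
Doppler factor = √(0.17509) = 0.41844
f_obs = 627 × 0.41844 = 262.4 THz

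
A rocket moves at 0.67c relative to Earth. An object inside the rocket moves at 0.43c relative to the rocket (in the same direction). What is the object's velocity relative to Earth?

u = (u' + v)/(1 + u'v/c²)
Numerator: 0.43 + 0.67 = 1.1
Denominator: 1 + 0.2881 = 1.2881
u = 1.1/1.2881 = 0.8540c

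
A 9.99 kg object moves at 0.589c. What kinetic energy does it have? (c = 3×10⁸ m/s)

γ = 1/√(1 - 0.589²) = 1.23742
γ - 1 = 0.23742
KE = (γ-1)mc² = 0.23742 × 9.99 × (3×10⁸)² = 2.135×10¹⁷ J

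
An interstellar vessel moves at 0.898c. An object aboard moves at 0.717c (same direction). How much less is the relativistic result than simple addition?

Classical: u' + v = 0.717 + 0.898 = 1.615c
Relativistic: u = (0.717 + 0.898)/(1 + 0.643866) = 1.615/1.643866 = 0.9824c
Difference: 1.615 - 0.9824 = 0.6326c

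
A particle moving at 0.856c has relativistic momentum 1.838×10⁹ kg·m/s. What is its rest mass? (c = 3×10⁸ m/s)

γ = 1/√(1 - 0.856²) = 1.9343
v = 0.856 × 3×10⁸ = 2.568×10⁸ m/s
m = p/(γv) = 1.838×10⁹/(1.9343 × 2.568×10⁸) = 3.700 kg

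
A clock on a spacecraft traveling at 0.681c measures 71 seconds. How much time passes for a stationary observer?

Proper time Δt₀ = 71 seconds
γ = 1/√(1 - 0.681²) = 1.3656
Δt = γΔt₀ = 1.3656 × 71 = 96.96 seconds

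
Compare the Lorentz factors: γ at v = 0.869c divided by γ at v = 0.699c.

γ₁ = 1/√(1 - 0.869²) = 2.0210
γ₂ = 1/√(1 - 0.699²) = 1.3984
γ₁/γ₂ = 2.0210/1.3984 = 1.445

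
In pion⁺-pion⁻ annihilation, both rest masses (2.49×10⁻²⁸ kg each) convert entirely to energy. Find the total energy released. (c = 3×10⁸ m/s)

Both particles have the same rest mass, so total mass = 2m
E = 2m·c² = 2 × 2.49×10⁻²⁸ × (3×10⁸)²
= 2 × 2.49×10⁻²⁸ × 9×10¹⁶
= 4.482×10⁻¹¹ J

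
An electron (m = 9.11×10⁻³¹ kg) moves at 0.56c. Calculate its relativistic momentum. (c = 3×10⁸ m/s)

γ = 1/√(1 - 0.56²) = 1.207
v = 0.56 × 3×10⁸ = 1.680×10⁸ m/s
p = γmv = 1.207 × 9.11×10⁻³¹ × 1.680×10⁸ = 1.847×10⁻²² kg·m/s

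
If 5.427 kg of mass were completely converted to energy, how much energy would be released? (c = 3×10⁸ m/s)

Using E = mc²:
c² = (3×10⁸)² = 9×10¹⁶ m²/s²
E = 5.427 × 9×10¹⁶ = 4.884×10¹⁷ J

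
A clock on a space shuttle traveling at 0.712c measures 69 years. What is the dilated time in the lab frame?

Proper time Δt₀ = 69 years
γ = 1/√(1 - 0.712²) = 1.42414
Δt = γΔt₀ = 1.42414 × 69 = 98.27 years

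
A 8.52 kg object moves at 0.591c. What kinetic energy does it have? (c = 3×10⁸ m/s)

γ = 1/√(1 - 0.591²) = 1.2397
γ - 1 = 0.2397
KE = (γ-1)mc² = 0.2397 × 8.52 × (3×10⁸)² = 1.838×10¹⁷ J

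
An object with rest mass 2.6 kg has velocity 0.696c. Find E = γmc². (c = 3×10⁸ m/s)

γ = 1/√(1 - 0.696²) = 1.3927
mc² = 2.6 × (3×10⁸)² = 2.340×10¹⁷ J
E = γmc² = 1.3927 × 2.340×10¹⁷ = 3.259×10¹⁷ J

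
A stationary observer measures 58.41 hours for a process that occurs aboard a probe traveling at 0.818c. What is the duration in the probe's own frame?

Dilated time Δt = 58.41 hours
γ = 1/√(1 - 0.818²) = 1.7385
Δt₀ = Δt/γ = 58.41/1.7385 = 33.60 hours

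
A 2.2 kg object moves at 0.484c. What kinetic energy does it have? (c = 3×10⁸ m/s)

γ = 1/√(1 - 0.484²) = 1.1428
γ - 1 = 0.1428
KE = (γ-1)mc² = 0.1428 × 2.2 × (3×10⁸)² = 2.827×10¹⁶ J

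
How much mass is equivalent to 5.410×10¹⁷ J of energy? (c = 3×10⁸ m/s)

From E = mc², we get m = E/c²
c² = (3×10⁸)² = 9×10¹⁶ m²/s²
m = 5.410×10¹⁷ / 9×10¹⁶ = 6.011 kg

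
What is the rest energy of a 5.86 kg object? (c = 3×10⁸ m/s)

c² = (3×10⁸)² = 9.000×10¹⁶ m²/s²
E₀ = mc² = 5.86 × 9.000×10¹⁶ = 5.274×10¹⁷ J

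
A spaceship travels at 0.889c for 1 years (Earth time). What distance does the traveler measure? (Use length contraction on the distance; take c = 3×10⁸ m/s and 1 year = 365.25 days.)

Earth distance: d = v × t = 0.889c × 1 yr = 8.4164×10¹⁵ m
γ = 2.1838
d' = d/γ = 8.4164×10¹⁵/2.1838 = 3.854×10¹⁵ m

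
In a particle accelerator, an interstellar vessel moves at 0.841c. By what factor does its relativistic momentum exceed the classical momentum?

p_rel = γmv, p_class = mv
Ratio = γ = 1/√(1 - 0.841²)
= 1/√(0.292719) = 1.848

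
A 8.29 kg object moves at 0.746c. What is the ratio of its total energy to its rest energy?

E = γmc², E₀ = mc²
E/E₀ = γ = 1/√(1 - 0.746²) = 1.502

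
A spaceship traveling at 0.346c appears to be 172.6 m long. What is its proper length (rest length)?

Contracted length L = 172.6 m
γ = 1/√(1 - 0.346²) = 1.066
L₀ = γL = 1.066 × 172.6 = 184.0 m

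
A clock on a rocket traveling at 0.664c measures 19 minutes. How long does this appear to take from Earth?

Proper time Δt₀ = 19 minutes
γ = 1/√(1 - 0.664²) = 1.3374
Δt = γΔt₀ = 1.3374 × 19 = 25.41 minutes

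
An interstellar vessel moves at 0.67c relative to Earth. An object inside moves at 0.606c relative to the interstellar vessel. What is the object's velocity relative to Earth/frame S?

u = (u' + v)/(1 + u'v/c²)
Numerator: 0.606 + 0.67 = 1.276
Denominator: 1 + 0.40602 = 1.40602
u = 1.276/1.40602 = 0.9075c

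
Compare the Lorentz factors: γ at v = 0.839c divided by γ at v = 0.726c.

γ₁ = 1/√(1 - 0.839²) = 1.838
γ₂ = 1/√(1 - 0.726²) = 1.454
γ₁/γ₂ = 1.838/1.454 = 1.264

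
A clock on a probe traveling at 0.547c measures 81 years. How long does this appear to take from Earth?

Proper time Δt₀ = 81 years
γ = 1/√(1 - 0.547²) = 1.1946
Δt = γΔt₀ = 1.1946 × 81 = 96.76 years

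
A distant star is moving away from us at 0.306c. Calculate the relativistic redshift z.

β = 0.306
(1+β)/(1-β) = 1.306/0.694 = 1.8818
√(1.8818) = 1.3718
z = 1.3718 - 1 = 0.3718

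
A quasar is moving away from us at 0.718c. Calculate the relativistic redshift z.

β = 0.718
(1+β)/(1-β) = 1.718/0.282 = 6.092
√(6.092) = 2.468
z = 2.468 - 1 = 1.468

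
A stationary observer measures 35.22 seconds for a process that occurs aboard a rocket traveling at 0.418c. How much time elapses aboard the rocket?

Dilated time Δt = 35.22 seconds
γ = 1/√(1 - 0.418²) = 1.10078
Δt₀ = Δt/γ = 35.22/1.10078 = 32.00 seconds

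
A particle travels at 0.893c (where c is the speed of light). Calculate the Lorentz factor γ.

v/c = 0.893, so (v/c)² = 0.797449
1 - (v/c)² = 0.202551
γ = 1/√(0.202551) = 2.222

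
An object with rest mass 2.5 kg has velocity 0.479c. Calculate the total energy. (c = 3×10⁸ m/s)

γ = 1/√(1 - 0.479²) = 1.139
mc² = 2.5 × (3×10⁸)² = 2.250×10¹⁷ J
E = γmc² = 1.139 × 2.250×10¹⁷ = 2.563×10¹⁷ J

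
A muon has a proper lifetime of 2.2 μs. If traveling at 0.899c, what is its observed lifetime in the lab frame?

Proper lifetime τ₀ = 2.2 μs
γ = 1/√(1 - 0.899²) = 2.283
τ = γτ₀ = 2.283 × 2.2 μs = 5.023 μs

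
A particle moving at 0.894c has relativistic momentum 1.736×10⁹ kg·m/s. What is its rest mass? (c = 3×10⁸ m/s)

γ = 1/√(1 - 0.894²) = 2.232
v = 0.894 × 3×10⁸ = 2.682×10⁸ m/s
m = p/(γv) = 1.736×10⁹/(2.232 × 2.682×10⁸) = 2.900 kg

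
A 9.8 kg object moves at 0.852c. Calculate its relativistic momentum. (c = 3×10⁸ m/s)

γ = 1/√(1 - 0.852²) = 1.910
v = 0.852 × 3×10⁸ = 2.556×10⁸ m/s
p = γmv = 1.910 × 9.8 × 2.556×10⁸ = 4.784×10⁹ kg·m/s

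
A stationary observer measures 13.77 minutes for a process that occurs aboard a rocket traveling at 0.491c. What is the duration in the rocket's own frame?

Dilated time Δt = 13.77 minutes
γ = 1/√(1 - 0.491²) = 1.1479
Δt₀ = Δt/γ = 13.77/1.1479 = 12.00 minutes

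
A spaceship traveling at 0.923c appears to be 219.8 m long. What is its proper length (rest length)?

Contracted length L = 219.8 m
γ = 1/√(1 - 0.923²) = 2.5988
L₀ = γL = 2.5988 × 219.8 = 571.2 m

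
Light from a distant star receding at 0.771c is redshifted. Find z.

β = 0.771
(1+β)/(1-β) = 1.771/0.229 = 7.734
√(7.734) = 2.781
z = 2.781 - 1 = 1.781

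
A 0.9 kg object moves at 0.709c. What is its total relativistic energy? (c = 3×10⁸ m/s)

γ = 1/√(1 - 0.709²) = 1.418
mc² = 0.9 × (3×10⁸)² = 8.100×10¹⁶ J
E = γmc² = 1.418 × 8.100×10¹⁶ = 1.149×10¹⁷ J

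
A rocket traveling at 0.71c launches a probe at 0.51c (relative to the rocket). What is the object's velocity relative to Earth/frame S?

u = (u' + v)/(1 + u'v/c²)
Numerator: 0.51 + 0.71 = 1.22
Denominator: 1 + 0.3621 = 1.3621
u = 1.22/1.3621 = 0.8957c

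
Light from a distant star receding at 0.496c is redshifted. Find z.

β = 0.496
(1+β)/(1-β) = 1.496/0.504 = 2.9683
√(2.9683) = 1.7229
z = 1.7229 - 1 = 0.7229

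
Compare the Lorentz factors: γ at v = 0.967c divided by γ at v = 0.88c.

γ₁ = 1/√(1 - 0.967²) = 3.9250
γ₂ = 1/√(1 - 0.88²) = 2.1054
γ₁/γ₂ = 3.9250/2.1054 = 1.864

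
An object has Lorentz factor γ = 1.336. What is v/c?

From γ = 1/√(1 - v²/c²):
1/γ² = 1/1.336² = 0.5603
v²/c² = 1 - 0.5603 = 0.4397
v/c = √(0.4397) = 0.6631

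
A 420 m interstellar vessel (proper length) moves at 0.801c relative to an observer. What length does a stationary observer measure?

Proper length L₀ = 420 m
γ = 1/√(1 - 0.801²) = 1.6704
L = L₀/γ = 420/1.6704 = 251.4 m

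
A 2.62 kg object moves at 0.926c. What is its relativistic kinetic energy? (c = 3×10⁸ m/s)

γ = 1/√(1 - 0.926²) = 2.649
γ - 1 = 1.649
KE = (γ-1)mc² = 1.649 × 2.62 × (3×10⁸)² = 3.888×10¹⁷ J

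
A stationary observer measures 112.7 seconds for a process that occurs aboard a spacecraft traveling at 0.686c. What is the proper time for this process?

Dilated time Δt = 112.7 seconds
γ = 1/√(1 - 0.686²) = 1.3744
Δt₀ = Δt/γ = 112.7/1.3744 = 82.00 seconds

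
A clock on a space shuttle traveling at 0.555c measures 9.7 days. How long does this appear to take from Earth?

Proper time Δt₀ = 9.7 days
γ = 1/√(1 - 0.555²) = 1.202
Δt = γΔt₀ = 1.202 × 9.7 = 11.66 days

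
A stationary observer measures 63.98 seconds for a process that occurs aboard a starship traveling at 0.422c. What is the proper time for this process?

Dilated time Δt = 63.98 seconds
γ = 1/√(1 - 0.422²) = 1.10303
Δt₀ = Δt/γ = 63.98/1.10303 = 58.00 seconds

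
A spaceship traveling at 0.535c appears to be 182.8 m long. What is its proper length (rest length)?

Contracted length L = 182.8 m
γ = 1/√(1 - 0.535²) = 1.184
L₀ = γL = 1.184 × 182.8 = 216.4 m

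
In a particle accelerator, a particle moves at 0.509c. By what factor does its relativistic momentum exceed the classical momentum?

p_rel = γmv, p_class = mv
Ratio = γ = 1/√(1 - 0.509²)
= 1/√(0.740919) = 1.162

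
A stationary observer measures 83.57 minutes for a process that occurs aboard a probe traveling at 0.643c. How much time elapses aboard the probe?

Dilated time Δt = 83.57 minutes
γ = 1/√(1 - 0.643²) = 1.3057
Δt₀ = Δt/γ = 83.57/1.3057 = 64.00 minutes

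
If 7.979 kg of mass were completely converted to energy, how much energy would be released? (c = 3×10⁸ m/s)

Using E = mc²:
c² = (3×10⁸)² = 9×10¹⁶ m²/s²
E = 7.979 × 9×10¹⁶ = 7.181×10¹⁷ J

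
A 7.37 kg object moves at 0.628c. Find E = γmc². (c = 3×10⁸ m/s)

γ = 1/√(1 - 0.628²) = 1.285
mc² = 7.37 × (3×10⁸)² = 6.633×10¹⁷ J
E = γmc² = 1.285 × 6.633×10¹⁷ = 8.523×10¹⁷ J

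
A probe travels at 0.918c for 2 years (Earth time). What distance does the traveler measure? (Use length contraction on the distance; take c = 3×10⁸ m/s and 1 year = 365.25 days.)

Earth distance: d = v × t = 0.918c × 2 yr = 1.7382×10¹⁶ m
γ = 2.5216
d' = d/γ = 1.7382×10¹⁶/2.5216 = 6.893×10¹⁵ m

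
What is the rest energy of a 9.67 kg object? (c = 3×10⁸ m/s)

c² = (3×10⁸)² = 9.000×10¹⁶ m²/s²
E₀ = mc² = 9.67 × 9.000×10¹⁶ = 8.703×10¹⁷ J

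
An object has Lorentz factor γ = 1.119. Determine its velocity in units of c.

From γ = 1/√(1 - v²/c²):
1/γ² = 1/1.119² = 0.7986
v²/c² = 1 - 0.7986 = 0.2014
v/c = √(0.2014) = 0.4488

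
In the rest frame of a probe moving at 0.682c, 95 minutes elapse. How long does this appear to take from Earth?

Proper time Δt₀ = 95 minutes
γ = 1/√(1 - 0.682²) = 1.367
Δt = γΔt₀ = 1.367 × 95 = 129.9 minutes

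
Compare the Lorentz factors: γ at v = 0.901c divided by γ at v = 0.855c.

γ₁ = 1/√(1 - 0.901²) = 2.3051
γ₂ = 1/√(1 - 0.855²) = 1.9282
γ₁/γ₂ = 2.3051/1.9282 = 1.195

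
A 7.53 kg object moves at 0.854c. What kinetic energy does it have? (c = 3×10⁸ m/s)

γ = 1/√(1 - 0.854²) = 1.9221
γ - 1 = 0.9221
KE = (γ-1)mc² = 0.9221 × 7.53 × (3×10⁸)² = 6.249×10¹⁷ J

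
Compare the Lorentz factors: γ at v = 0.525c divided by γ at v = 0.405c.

γ₁ = 1/√(1 - 0.525²) = 1.175
γ₂ = 1/√(1 - 0.405²) = 1.094
γ₁/γ₂ = 1.175/1.094 = 1.074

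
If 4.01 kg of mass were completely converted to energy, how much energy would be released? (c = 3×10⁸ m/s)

Using E = mc²:
c² = (3×10⁸)² = 9×10¹⁶ m²/s²
E = 4.01 × 9×10¹⁶ = 3.609×10¹⁷ J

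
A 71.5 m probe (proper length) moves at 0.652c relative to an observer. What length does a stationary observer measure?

Proper length L₀ = 71.5 m
γ = 1/√(1 - 0.652²) = 1.319
L = L₀/γ = 71.5/1.319 = 54.21 m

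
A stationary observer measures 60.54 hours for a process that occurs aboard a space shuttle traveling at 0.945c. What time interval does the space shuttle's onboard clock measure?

Dilated time Δt = 60.54 hours
γ = 1/√(1 - 0.945²) = 3.057
Δt₀ = Δt/γ = 60.54/3.057 = 19.80 hours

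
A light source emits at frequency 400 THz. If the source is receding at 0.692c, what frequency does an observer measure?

β = v/c = 0.692
(1-β)/(1+β) = 0.308/1.692 = 0.182033
Doppler factor = √(0.182033) = 0.4267
f_obs = 400 × 0.4267 = 170.7 THz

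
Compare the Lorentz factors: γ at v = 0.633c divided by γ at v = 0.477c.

γ₁ = 1/√(1 - 0.633²) = 1.292
γ₂ = 1/√(1 - 0.477²) = 1.138
γ₁/γ₂ = 1.292/1.138 = 1.135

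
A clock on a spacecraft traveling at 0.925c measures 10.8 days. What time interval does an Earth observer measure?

Proper time Δt₀ = 10.8 days
γ = 1/√(1 - 0.925²) = 2.6318
Δt = γΔt₀ = 2.6318 × 10.8 = 28.42 days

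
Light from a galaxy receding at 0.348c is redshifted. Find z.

β = 0.348
(1+β)/(1-β) = 1.348/0.652 = 2.0675
√(2.0675) = 1.4379
z = 1.4379 - 1 = 0.4379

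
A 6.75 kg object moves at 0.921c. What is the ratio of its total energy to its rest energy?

E = γmc², E₀ = mc²
E/E₀ = γ = 1/√(1 - 0.921²) = 2.567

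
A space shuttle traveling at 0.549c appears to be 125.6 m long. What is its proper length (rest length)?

Contracted length L = 125.6 m
γ = 1/√(1 - 0.549²) = 1.1964
L₀ = γL = 1.1964 × 125.6 = 150.3 m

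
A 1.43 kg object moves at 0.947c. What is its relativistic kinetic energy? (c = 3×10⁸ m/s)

γ = 1/√(1 - 0.947²) = 3.113
γ - 1 = 2.113
KE = (γ-1)mc² = 2.113 × 1.43 × (3×10⁸)² = 2.719×10¹⁷ J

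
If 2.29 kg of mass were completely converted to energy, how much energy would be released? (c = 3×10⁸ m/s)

Using E = mc²:
c² = (3×10⁸)² = 9×10¹⁶ m²/s²
E = 2.29 × 9×10¹⁶ = 2.061×10¹⁷ J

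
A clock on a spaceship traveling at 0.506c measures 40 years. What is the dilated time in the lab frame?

Proper time Δt₀ = 40 years
γ = 1/√(1 - 0.506²) = 1.1594
Δt = γΔt₀ = 1.1594 × 40 = 46.38 years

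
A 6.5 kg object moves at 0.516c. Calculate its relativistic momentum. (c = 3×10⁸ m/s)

γ = 1/√(1 - 0.516²) = 1.1674
v = 0.516 × 3×10⁸ = 1.548×10⁸ m/s
p = γmv = 1.1674 × 6.5 × 1.548×10⁸ = 1.175×10⁹ kg·m/s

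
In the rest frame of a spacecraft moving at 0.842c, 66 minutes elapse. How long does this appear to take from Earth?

Proper time Δt₀ = 66 minutes
γ = 1/√(1 - 0.842²) = 1.8536
Δt = γΔt₀ = 1.8536 × 66 = 122.3 minutes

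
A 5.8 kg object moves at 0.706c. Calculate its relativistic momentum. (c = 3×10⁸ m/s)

γ = 1/√(1 - 0.706²) = 1.412
v = 0.706 × 3×10⁸ = 2.118×10⁸ m/s
p = γmv = 1.412 × 5.8 × 2.118×10⁸ = 1.735×10⁹ kg·m/s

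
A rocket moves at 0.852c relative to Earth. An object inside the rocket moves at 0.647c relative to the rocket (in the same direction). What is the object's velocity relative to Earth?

u = (u' + v)/(1 + u'v/c²)
Numerator: 0.647 + 0.852 = 1.499
Denominator: 1 + 0.551244 = 1.551244
u = 1.499/1.551244 = 0.9663c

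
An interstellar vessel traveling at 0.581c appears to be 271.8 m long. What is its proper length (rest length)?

Contracted length L = 271.8 m
γ = 1/√(1 - 0.581²) = 1.2286
L₀ = γL = 1.2286 × 271.8 = 333.9 m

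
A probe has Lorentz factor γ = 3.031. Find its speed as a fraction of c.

From γ = 1/√(1 - v²/c²):
1/γ² = 1/3.031² = 0.1088
v²/c² = 1 - 0.1088 = 0.8912
v/c = √(0.8912) = 0.9440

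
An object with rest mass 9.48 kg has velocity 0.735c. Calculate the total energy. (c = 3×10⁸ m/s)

γ = 1/√(1 - 0.735²) = 1.475
mc² = 9.48 × (3×10⁸)² = 8.532×10¹⁷ J
E = γmc² = 1.475 × 8.532×10¹⁷ = 1.258×10¹⁸ J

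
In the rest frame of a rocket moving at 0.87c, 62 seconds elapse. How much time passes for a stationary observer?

Proper time Δt₀ = 62 seconds
γ = 1/√(1 - 0.87²) = 2.028
Δt = γΔt₀ = 2.028 × 62 = 125.7 seconds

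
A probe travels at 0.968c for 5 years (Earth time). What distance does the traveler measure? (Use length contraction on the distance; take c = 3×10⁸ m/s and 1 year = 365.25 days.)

Earth distance: d = v × t = 0.968c × 5 yr = 4.582×10¹⁶ m
γ = 3.985
d' = d/γ = 4.582×10¹⁶/3.985 = 1.150×10¹⁶ m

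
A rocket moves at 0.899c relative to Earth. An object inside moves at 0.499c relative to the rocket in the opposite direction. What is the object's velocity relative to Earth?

Object's velocity in rocket frame is u' = -0.499c
u = (u' + v)/(1 + u'v/c²) = (v - 0.499)/(1 - 0.499·v/c²)
Numerator: 0.899 - 0.499 = 0.4
Denominator: 1 - 0.448601 = 0.551399
u = 0.4/0.551399 = 0.7254c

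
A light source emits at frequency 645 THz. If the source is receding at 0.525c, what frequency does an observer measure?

β = v/c = 0.525
(1-β)/(1+β) = 0.475/1.525 = 0.3115
Doppler factor = √(0.3115) = 0.5581
f_obs = 645 × 0.5581 = 360.0 THz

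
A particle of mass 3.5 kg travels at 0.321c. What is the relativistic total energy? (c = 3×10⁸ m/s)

γ = 1/√(1 - 0.321²) = 1.056
mc² = 3.5 × (3×10⁸)² = 3.150×10¹⁷ J
E = γmc² = 1.056 × 3.150×10¹⁷ = 3.326×10¹⁷ J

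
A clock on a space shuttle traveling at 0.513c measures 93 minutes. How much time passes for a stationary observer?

Proper time Δt₀ = 93 minutes
γ = 1/√(1 - 0.513²) = 1.165
Δt = γΔt₀ = 1.165 × 93 = 108.3 minutes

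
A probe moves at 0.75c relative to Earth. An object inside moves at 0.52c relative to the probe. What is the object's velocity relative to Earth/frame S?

u = (u' + v)/(1 + u'v/c²)
Numerator: 0.52 + 0.75 = 1.27
Denominator: 1 + 0.39 = 1.39
u = 1.27/1.39 = 0.9137c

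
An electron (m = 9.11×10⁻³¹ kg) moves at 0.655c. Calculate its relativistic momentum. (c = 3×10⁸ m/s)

γ = 1/√(1 - 0.655²) = 1.3234
v = 0.655 × 3×10⁸ = 1.965×10⁸ m/s
p = γmv = 1.3234 × 9.11×10⁻³¹ × 1.965×10⁸ = 2.369×10⁻²² kg·m/s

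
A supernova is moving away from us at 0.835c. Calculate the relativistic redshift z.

β = 0.835
(1+β)/(1-β) = 1.835/0.165 = 11.12
√(11.12) = 3.335
z = 3.335 - 1 = 2.335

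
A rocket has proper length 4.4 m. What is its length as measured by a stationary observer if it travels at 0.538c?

Proper length L₀ = 4.4 m
γ = 1/√(1 - 0.538²) = 1.1863
L = L₀/γ = 4.4/1.1863 = 3.709 m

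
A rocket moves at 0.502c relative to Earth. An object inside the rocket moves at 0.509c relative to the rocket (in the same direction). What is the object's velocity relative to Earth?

u = (u' + v)/(1 + u'v/c²)
Numerator: 0.509 + 0.502 = 1.011
Denominator: 1 + 0.255518 = 1.255518
u = 1.011/1.255518 = 0.8052c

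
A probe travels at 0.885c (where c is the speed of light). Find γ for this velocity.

v/c = 0.885, so (v/c)² = 0.783225
1 - (v/c)² = 0.216775
γ = 1/√(0.216775) = 2.148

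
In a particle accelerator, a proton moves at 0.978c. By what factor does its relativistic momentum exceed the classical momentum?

p_rel = γmv, p_class = mv
Ratio = γ = 1/√(1 - 0.978²)
= 1/√(0.043516) = 4.794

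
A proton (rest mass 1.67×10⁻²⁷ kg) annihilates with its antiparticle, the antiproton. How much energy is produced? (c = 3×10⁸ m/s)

Both particles have the same rest mass, so total mass = 2m
E = 2m·c² = 2 × 1.67×10⁻²⁷ × (3×10⁸)²
= 2 × 1.67×10⁻²⁷ × 9×10¹⁶
= 3.006×10⁻¹⁰ J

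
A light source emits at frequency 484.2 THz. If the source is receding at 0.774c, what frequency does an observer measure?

β = v/c = 0.774
(1-β)/(1+β) = 0.226/1.774 = 0.1274
Doppler factor = √(0.1274) = 0.3569
f_obs = 484.2 × 0.3569 = 172.8 THz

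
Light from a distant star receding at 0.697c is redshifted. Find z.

β = 0.697
(1+β)/(1-β) = 1.697/0.303 = 5.601
√(5.601) = 2.367
z = 2.367 - 1 = 1.367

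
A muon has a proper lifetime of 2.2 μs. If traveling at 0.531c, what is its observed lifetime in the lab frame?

Proper lifetime τ₀ = 2.2 μs
γ = 1/√(1 - 0.531²) = 1.180
τ = γτ₀ = 1.180 × 2.2 μs = 2.596 μs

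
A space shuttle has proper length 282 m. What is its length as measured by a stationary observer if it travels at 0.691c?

Proper length L₀ = 282 m
γ = 1/√(1 - 0.691²) = 1.3834
L = L₀/γ = 282/1.3834 = 203.8 m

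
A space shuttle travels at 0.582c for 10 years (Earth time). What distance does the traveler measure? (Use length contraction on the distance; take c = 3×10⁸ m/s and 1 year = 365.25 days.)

Earth distance: d = v × t = 0.582c × 10 yr = 5.5100×10¹⁶ m
γ = 1.2297
d' = d/γ = 5.5100×10¹⁶/1.2297 = 4.481×10¹⁶ m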